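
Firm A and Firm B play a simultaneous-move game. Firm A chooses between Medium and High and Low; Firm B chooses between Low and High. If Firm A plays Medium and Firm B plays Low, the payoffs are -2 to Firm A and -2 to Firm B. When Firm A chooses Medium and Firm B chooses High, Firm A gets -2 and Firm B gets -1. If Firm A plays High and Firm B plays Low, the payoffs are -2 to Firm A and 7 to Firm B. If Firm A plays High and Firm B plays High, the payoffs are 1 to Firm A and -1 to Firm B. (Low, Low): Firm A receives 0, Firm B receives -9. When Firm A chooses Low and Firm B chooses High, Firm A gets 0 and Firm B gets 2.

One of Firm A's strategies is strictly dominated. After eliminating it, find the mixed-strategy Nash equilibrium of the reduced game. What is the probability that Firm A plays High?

Firm A's strategy Medium is strictly dominated by Low: 0 > -2 and 0 > -2. Eliminate Medium.
Firm B's indifference between Low and High determines Firm A's mixing probability p:
  Firm B's expected payoff from Low: p·7 + (1−p)·(-9) = 16p - 9
  Firm B's expected payoff from High: p·(-1) + (1−p)·2 = -3p + 2
  16p - 9 = -3p + 2  ⇒  19p = 11  ⇒  p = 11/19.

p = 11/19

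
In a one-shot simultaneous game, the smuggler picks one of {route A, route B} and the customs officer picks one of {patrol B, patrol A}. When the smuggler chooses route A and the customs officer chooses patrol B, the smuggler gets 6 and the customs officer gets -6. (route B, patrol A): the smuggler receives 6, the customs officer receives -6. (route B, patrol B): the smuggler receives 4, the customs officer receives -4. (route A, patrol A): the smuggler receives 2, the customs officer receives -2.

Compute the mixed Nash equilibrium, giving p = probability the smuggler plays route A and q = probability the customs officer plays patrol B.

p = 1/3, q = 2/3

For the customs officer to be willing to mix, the customs officer must be indifferent between patrol B and patrol A, which pins down the smuggler's mix.
  the customs officer's payoff to patrol B: p·(-6) + (1−p)·(-4) = -2p - 4
  the customs officer's payoff to patrol A: p·(-2) + (1−p)·(-6) = 4p - 6
  -2p - 4 = 4p - 6  ⇒  -6p = -2  ⇒  p = 1/3.
Set the smuggler's expected payoff from route A equal to that from route B:
  the smuggler's payoff to route A: q·6 + (1−q)·2 = 4q + 2
  the smuggler's payoff to route B: q·4 + (1−q)·6 = -2q + 6
  4q + 2 = -2q + 6  ⇒  6q = 4  ⇒  q = 2/3.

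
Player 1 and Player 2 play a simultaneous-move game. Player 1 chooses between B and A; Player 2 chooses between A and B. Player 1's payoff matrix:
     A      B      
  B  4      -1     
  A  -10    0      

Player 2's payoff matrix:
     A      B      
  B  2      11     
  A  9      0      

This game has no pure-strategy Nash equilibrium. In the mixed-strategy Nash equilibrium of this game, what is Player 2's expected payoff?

11/2

Player 2's indifference between A and B determines Player 1's mixing probability p:
  Player 2's payoff from A: p·2 + (1−p)·9 = -7p + 9
  Player 2's payoff from B: p·11 + (1−p)·0 = 11p
  -7p + 9 = 11p  ⇒  -18p = -9  ⇒  p = 1/2.
At equilibrium Player 2 is indifferent across columns, so Player 2's payoff equals the payoff from A: (1/2)·2 + (1/2)·9 = 11/2.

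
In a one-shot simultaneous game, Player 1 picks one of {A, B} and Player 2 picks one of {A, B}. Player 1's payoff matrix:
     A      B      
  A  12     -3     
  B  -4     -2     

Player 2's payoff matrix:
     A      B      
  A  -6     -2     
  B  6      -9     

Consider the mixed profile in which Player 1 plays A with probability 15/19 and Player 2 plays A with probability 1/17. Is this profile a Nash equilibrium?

Yes

Check Player 2's indifference given Player 1's mix p = 15/19:
  payoff from A = -66/19; payoff from B = -66/19 — equal.
Check Player 1's indifference given Player 2's mix q = 1/17:
  payoff from A = -36/17; payoff from B = -36/17 — equal.
Both players are indifferent, so neither can profitably deviate.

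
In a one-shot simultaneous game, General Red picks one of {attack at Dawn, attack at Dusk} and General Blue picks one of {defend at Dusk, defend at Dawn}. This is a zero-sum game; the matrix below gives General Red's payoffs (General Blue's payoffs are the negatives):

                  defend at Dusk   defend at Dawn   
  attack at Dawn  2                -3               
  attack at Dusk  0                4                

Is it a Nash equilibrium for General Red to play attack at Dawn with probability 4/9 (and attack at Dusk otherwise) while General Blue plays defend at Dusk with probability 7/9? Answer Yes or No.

Yes

Check General Blue's indifference given General Red's mix p = 4/9:
  payoff from defend at Dusk = -8/9; payoff from defend at Dawn = -8/9 — equal.
Check General Red's indifference given General Blue's mix q = 7/9:
  payoff from attack at Dawn = 8/9; payoff from attack at Dusk = 8/9 — equal.
Both players are indifferent, so neither can profitably deviate.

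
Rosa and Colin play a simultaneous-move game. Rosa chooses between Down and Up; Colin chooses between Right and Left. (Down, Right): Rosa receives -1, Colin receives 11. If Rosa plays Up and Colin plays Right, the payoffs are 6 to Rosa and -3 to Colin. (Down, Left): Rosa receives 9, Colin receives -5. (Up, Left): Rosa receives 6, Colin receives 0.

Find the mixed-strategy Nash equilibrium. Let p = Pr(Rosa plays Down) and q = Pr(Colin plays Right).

p = 3/19, q = 3/10

Rosa's mix must leave Colin indifferent between Right and Left.
  Colin's payoff to Right: p·11 + (1−p)·(-3) = 14p - 3
  Colin's payoff to Left: p·(-5) + (1−p)·0 = -5p
  14p - 3 = -5p  ⇒  19p = 3  ⇒  p = 3/19.
Rosa's indifference between Down and Up determines Colin's mixing probability q:
  Rosa's expected payoff from Down: q·(-1) + (1−q)·9 = -10q + 9
  Rosa's expected payoff from Up: q·6 + (1−q)·6 = 6
  -10q + 9 = 6  ⇒  -10q = -3  ⇒  q = 3/10.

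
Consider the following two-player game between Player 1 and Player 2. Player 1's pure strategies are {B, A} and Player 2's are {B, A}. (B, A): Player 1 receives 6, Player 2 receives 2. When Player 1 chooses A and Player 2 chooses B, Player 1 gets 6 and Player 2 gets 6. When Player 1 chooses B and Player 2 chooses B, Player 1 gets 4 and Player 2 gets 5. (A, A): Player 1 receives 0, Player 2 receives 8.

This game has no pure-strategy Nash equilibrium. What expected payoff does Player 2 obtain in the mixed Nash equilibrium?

In a mixed equilibrium Player 2 is indifferent between B and A; this condition fixes p.
  Player 2's expected payoff from B: p·5 + (1−p)·6 = -p + 6
  Player 2's expected payoff from A: p·2 + (1−p)·8 = -6p + 8
  -p + 6 = -6p + 8  ⇒  5p = 2  ⇒  p = 2/5.
At equilibrium Player 2 is indifferent across columns, so Player 2's payoff equals the payoff from B: (2/5)·5 + (3/5)·6 = 28/5.

28/5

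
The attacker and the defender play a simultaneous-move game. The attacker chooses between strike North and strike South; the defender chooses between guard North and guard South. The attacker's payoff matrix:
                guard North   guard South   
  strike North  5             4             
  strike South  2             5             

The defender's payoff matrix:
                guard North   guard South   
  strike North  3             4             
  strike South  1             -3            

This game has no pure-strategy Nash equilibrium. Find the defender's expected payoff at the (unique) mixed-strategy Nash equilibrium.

In a mixed equilibrium the defender is indifferent between guard North and guard South; this condition fixes p.
  the defender's payoff to guard North: p·3 + (1−p)·1 = 2p + 1
  the defender's payoff to guard South: p·4 + (1−p)·(-3) = 7p - 3
  2p + 1 = 7p - 3  ⇒  -5p = -4  ⇒  p = 4/5.
At equilibrium the defender is indifferent across columns, so the defender's payoff equals the payoff from guard North: (4/5)·3 + (1/5)·1 = 13/5.

13/5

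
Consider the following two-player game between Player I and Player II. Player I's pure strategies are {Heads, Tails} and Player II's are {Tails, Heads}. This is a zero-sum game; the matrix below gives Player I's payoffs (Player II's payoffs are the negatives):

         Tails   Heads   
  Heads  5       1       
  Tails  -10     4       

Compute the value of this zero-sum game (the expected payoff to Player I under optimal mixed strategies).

v = 5/3

Player II's mix must leave Player I indifferent between Heads and Tails.
  Player I's payoff to Heads: q·5 + (1−q)·1 = 4q + 1
  Player I's payoff to Tails: q·(-10) + (1−q)·4 = -14q + 4
  4q + 1 = -14q + 4  ⇒  18q = 3  ⇒  q = 1/6.
The value is Player I's expected payoff against this mix (using Heads): (1/6)·5 + (5/6)·1 = 5/3.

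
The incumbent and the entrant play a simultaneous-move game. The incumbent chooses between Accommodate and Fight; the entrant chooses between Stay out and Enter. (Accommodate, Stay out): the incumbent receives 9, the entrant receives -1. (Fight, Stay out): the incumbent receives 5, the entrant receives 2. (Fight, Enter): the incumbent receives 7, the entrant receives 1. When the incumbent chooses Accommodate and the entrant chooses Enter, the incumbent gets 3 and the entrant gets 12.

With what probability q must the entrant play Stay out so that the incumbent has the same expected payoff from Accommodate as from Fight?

q = 1/2

The entrant's mix must leave the incumbent indifferent between Accommodate and Fight.
  the incumbent's payoff to Accommodate: q·9 + (1−q)·3 = 6q + 3
  the incumbent's payoff to Fight: q·5 + (1−q)·7 = -2q + 7
  6q + 3 = -2q + 7  ⇒  8q = 4  ⇒  q = 1/2.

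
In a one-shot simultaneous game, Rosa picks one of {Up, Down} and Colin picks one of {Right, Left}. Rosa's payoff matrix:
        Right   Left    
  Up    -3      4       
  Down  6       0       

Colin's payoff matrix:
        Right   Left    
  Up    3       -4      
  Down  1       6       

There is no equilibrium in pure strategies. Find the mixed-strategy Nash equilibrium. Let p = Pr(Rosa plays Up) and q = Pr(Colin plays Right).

p = 5/12, q = 4/13

Rosa's mix must leave Colin indifferent between Right and Left.
  Colin's payoff to Right: p·3 + (1−p)·1 = 2p + 1
  Colin's payoff to Left: p·(-4) + (1−p)·6 = -10p + 6
  2p + 1 = -10p + 6  ⇒  12p = 5  ⇒  p = 5/12.
In a mixed equilibrium Rosa is indifferent between Up and Down; this condition fixes q.
  Rosa's payoff from Up: q·(-3) + (1−q)·4 = -7q + 4
  Rosa's payoff from Down: q·6 + (1−q)·0 = 6q
  -7q + 4 = 6q  ⇒  -13q = -4  ⇒  q = 4/13.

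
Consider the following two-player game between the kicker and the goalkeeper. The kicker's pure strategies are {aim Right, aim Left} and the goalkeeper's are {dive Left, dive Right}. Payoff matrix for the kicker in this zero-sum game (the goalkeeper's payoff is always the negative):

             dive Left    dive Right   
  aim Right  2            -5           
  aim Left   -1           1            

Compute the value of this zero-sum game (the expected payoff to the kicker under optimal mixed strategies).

In a mixed equilibrium the kicker is indifferent between aim Right and aim Left; this condition fixes q.
  the kicker's payoff to aim Right: q·2 + (1−q)·(-5) = 7q - 5
  the kicker's payoff to aim Left: q·(-1) + (1−q)·1 = -2q + 1
  7q - 5 = -2q + 1  ⇒  9q = 6  ⇒  q = 2/3.
The value is the kicker's expected payoff against this mix (using aim Right): (2/3)·2 + (1/3)·(-5) = -1/3.

v = -1/3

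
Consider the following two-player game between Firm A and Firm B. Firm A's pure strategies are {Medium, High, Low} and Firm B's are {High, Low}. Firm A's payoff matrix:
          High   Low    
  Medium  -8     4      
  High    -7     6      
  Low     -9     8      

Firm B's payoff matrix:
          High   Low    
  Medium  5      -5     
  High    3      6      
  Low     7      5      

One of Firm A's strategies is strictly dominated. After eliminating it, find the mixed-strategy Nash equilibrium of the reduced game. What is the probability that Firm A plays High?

p = 2/5

Firm A's strategy Medium is strictly dominated by High: -7 > -8 and 6 > 4. Eliminate Medium.
For Firm B to be willing to mix, Firm B must be indifferent between High and Low, which pins down Firm A's mix.
  Firm B's expected payoff from High: p·3 + (1−p)·7 = -4p + 7
  Firm B's expected payoff from Low: p·6 + (1−p)·5 = p + 5
  -4p + 7 = p + 5  ⇒  -5p = -2  ⇒  p = 2/5.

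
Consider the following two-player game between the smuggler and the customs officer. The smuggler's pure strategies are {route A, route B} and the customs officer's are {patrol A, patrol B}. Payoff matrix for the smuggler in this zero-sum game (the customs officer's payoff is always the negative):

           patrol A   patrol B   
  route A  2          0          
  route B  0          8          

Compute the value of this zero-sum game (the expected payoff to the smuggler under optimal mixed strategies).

For the smuggler to be willing to mix, the smuggler must be indifferent between route A and route B, which pins down the customs officer's mix.
  the smuggler's payoff from route A: q·2 + (1−q)·0 = 2q
  the smuggler's payoff from route B: q·0 + (1−q)·8 = -8q + 8
  2q = -8q + 8  ⇒  10q = 8  ⇒  q = 4/5.
The value is the smuggler's expected payoff against this mix (using route A): (4/5)·2 + (1/5)·0 = 8/5.

v = 8/5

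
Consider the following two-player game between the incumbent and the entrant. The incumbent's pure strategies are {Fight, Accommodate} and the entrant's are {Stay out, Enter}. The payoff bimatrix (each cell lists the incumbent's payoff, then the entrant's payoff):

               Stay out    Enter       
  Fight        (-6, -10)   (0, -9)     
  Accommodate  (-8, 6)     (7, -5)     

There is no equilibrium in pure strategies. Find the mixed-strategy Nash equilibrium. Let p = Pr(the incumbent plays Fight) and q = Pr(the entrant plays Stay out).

p = 11/12, q = 7/9

The incumbent's mix must leave the entrant indifferent between Stay out and Enter.
  the entrant's payoff to Stay out: p·(-10) + (1−p)·6 = -16p + 6
  the entrant's payoff to Enter: p·(-9) + (1−p)·(-5) = -4p - 5
  -16p + 6 = -4p - 5  ⇒  -12p = -11  ⇒  p = 11/12.
Set the incumbent's expected payoff from Fight equal to that from Accommodate:
  the incumbent's expected payoff from Fight: q·(-6) + (1−q)·0 = -6q
  the incumbent's expected payoff from Accommodate: q·(-8) + (1−q)·7 = -15q + 7
  -6q = -15q + 7  ⇒  9q = 7  ⇒  q = 7/9.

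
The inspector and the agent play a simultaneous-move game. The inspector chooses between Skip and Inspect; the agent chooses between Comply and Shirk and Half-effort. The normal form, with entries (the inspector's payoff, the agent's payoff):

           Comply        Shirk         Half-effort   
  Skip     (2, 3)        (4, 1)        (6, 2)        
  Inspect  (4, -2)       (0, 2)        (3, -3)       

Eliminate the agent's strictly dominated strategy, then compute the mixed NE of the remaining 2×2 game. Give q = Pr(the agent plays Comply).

The agent's strategy Half-effort is strictly dominated by Comply: 3 > 2 and -2 > -3. Eliminate Half-effort.
The inspector's indifference between Skip and Inspect determines the agent's mixing probability q:
  the inspector's payoff from Skip: q·2 + (1−q)·4 = -2q + 4
  the inspector's payoff from Inspect: q·4 + (1−q)·0 = 4q
  -2q + 4 = 4q  ⇒  -6q = -4  ⇒  q = 2/3.

q = 2/3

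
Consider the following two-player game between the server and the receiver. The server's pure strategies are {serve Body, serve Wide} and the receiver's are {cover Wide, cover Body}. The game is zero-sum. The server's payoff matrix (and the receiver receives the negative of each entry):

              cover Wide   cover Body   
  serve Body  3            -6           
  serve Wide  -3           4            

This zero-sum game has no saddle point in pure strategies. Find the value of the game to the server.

In a mixed equilibrium the server is indifferent between serve Body and serve Wide; this condition fixes q.
  the server's expected payoff from serve Body: q·3 + (1−q)·(-6) = 9q - 6
  the server's expected payoff from serve Wide: q·(-3) + (1−q)·4 = -7q + 4
  9q - 6 = -7q + 4  ⇒  16q = 10  ⇒  q = 5/8.
The value is the server's expected payoff against this mix (using serve Body): (5/8)·3 + (3/8)·(-6) = -3/8.

v = -3/8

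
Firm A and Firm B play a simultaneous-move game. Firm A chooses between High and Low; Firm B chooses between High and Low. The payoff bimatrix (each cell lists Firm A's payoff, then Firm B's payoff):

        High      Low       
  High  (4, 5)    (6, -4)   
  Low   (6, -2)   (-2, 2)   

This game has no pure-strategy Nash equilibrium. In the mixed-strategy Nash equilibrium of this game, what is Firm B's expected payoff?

2/13

In a mixed equilibrium Firm B is indifferent between High and Low; this condition fixes p.
  Firm B's payoff from High: p·5 + (1−p)·(-2) = 7p - 2
  Firm B's payoff from Low: p·(-4) + (1−p)·2 = -6p + 2
  7p - 2 = -6p + 2  ⇒  13p = 4  ⇒  p = 4/13.
At equilibrium Firm B is indifferent across columns, so Firm B's payoff equals the payoff from High: (4/13)·5 + (9/13)·(-2) = 2/13.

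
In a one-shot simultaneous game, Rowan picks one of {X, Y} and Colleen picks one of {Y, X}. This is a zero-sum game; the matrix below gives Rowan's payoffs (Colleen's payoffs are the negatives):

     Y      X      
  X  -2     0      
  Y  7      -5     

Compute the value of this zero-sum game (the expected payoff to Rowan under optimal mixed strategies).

Colleen's mix must leave Rowan indifferent between X and Y.
  Rowan's expected payoff from X: q·(-2) + (1−q)·0 = -2q
  Rowan's expected payoff from Y: q·7 + (1−q)·(-5) = 12q - 5
  -2q = 12q - 5  ⇒  -14q = -5  ⇒  q = 5/14.
The value is Rowan's expected payoff against this mix (using X): (5/14)·(-2) + (9/14)·0 = -5/7.

v = -5/7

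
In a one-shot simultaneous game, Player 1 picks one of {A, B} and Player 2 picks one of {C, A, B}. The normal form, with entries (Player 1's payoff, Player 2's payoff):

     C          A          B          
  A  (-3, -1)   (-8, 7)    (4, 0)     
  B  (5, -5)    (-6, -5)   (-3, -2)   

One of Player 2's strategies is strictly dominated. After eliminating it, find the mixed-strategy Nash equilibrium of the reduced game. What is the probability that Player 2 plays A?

Player 2's strategy C is strictly dominated by B: 0 > -1 and -2 > -5. Eliminate C.
Player 1's indifference between A and B determines Player 2's mixing probability q:
  Player 1's payoff to A: q·(-8) + (1−q)·4 = -12q + 4
  Player 1's payoff to B: q·(-6) + (1−q)·(-3) = -3q - 3
  -12q + 4 = -3q - 3  ⇒  -9q = -7  ⇒  q = 7/9.

q = 7/9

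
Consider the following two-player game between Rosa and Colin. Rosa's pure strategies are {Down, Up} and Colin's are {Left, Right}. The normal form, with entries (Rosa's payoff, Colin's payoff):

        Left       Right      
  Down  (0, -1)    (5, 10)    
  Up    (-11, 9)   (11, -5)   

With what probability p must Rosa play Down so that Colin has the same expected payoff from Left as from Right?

p = 14/25

Rosa's mix must leave Colin indifferent between Left and Right.
  Colin's payoff to Left: p·(-1) + (1−p)·9 = -10p + 9
  Colin's payoff to Right: p·10 + (1−p)·(-5) = 15p - 5
  -10p + 9 = 15p - 5  ⇒  -25p = -14  ⇒  p = 14/25.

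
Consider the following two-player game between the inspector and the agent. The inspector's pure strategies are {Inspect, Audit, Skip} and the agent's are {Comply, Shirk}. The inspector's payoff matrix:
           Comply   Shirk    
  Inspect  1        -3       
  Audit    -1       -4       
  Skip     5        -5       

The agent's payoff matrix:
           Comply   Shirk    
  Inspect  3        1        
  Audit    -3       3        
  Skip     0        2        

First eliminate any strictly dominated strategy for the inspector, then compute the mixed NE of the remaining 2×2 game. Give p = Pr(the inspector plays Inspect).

p = 1/2

The inspector's strategy Audit is strictly dominated by Inspect: 1 > -1 and -3 > -4. Eliminate Audit.
For the agent to be willing to mix, the agent must be indifferent between Comply and Shirk, which pins down the inspector's mix.
  the agent's expected payoff from Comply: p·3 + (1−p)·0 = 3p
  the agent's expected payoff from Shirk: p·1 + (1−p)·2 = -p + 2
  3p = -p + 2  ⇒  4p = 2  ⇒  p = 1/2.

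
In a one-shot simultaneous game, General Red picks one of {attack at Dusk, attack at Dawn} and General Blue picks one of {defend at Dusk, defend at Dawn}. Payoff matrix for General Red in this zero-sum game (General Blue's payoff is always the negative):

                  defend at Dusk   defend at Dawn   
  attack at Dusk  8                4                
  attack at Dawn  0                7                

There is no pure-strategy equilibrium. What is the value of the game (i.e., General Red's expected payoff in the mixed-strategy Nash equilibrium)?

v = 56/11

For General Red to be willing to mix, General Red must be indifferent between attack at Dusk and attack at Dawn, which pins down General Blue's mix.
  General Red's payoff to attack at Dusk: q·8 + (1−q)·4 = 4q + 4
  General Red's payoff to attack at Dawn: q·0 + (1−q)·7 = -7q + 7
  4q + 4 = -7q + 7  ⇒  11q = 3  ⇒  q = 3/11.
The value is General Red's expected payoff against this mix (using attack at Dusk): (3/11)·8 + (8/11)·4 = 56/11.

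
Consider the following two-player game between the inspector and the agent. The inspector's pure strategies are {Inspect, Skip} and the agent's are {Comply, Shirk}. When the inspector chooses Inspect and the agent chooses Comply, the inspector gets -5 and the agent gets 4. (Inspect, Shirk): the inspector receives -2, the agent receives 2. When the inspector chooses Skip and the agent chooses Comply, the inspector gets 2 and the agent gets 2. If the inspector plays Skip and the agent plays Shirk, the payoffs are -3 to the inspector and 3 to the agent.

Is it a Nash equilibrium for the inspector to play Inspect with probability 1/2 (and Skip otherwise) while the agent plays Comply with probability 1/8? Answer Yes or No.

Given the inspector's mix p = 1/2, the agent's payoff from Comply is 3 but from Shirk is 5/2. The agent strictly prefers Comply, so the agent would not mix.
So the proposed profile is not a Nash equilibrium.

No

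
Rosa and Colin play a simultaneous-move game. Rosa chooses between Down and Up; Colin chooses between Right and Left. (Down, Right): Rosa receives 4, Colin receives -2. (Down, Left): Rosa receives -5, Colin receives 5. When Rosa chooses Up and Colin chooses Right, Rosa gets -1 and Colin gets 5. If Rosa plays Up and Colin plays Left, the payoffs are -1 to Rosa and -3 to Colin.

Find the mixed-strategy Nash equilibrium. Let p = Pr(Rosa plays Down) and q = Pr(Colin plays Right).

Set Colin's expected payoff from Right equal to that from Left:
  Colin's payoff to Right: p·(-2) + (1−p)·5 = -7p + 5
  Colin's payoff to Left: p·5 + (1−p)·(-3) = 8p - 3
  -7p + 5 = 8p - 3  ⇒  -15p = -8  ⇒  p = 8/15.
In a mixed equilibrium Rosa is indifferent between Down and Up; this condition fixes q.
  Rosa's payoff from Down: q·4 + (1−q)·(-5) = 9q - 5
  Rosa's payoff from Up: q·(-1) + (1−q)·(-1) = -1
  9q - 5 = -1  ⇒  9q = 4  ⇒  q = 4/9.

p = 8/15, q = 4/9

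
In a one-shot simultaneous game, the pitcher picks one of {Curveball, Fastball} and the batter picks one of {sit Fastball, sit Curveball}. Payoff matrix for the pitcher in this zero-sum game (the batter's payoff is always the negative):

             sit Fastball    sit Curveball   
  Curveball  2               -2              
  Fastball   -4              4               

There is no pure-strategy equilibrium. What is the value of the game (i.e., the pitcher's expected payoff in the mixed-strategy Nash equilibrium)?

For the pitcher to be willing to mix, the pitcher must be indifferent between Curveball and Fastball, which pins down the batter's mix.
  the pitcher's payoff to Curveball: q·2 + (1−q)·(-2) = 4q - 2
  the pitcher's payoff to Fastball: q·(-4) + (1−q)·4 = -8q + 4
  4q - 2 = -8q + 4  ⇒  12q = 6  ⇒  q = 1/2.
The value is the pitcher's expected payoff against this mix (using Curveball): (1/2)·2 + (1/2)·(-2) = 0.

v = 0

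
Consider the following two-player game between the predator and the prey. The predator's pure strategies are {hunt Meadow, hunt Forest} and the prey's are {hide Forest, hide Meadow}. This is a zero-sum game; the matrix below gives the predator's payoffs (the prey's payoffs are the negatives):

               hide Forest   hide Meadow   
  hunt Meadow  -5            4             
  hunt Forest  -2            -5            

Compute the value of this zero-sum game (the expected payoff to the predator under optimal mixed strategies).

v = -11/4

Set the predator's expected payoff from hunt Meadow equal to that from hunt Forest:
  the predator's payoff from hunt Meadow: q·(-5) + (1−q)·4 = -9q + 4
  the predator's payoff from hunt Forest: q·(-2) + (1−q)·(-5) = 3q - 5
  -9q + 4 = 3q - 5  ⇒  -12q = -9  ⇒  q = 3/4.
The value is the predator's expected payoff against this mix (using hunt Meadow): (3/4)·(-5) + (1/4)·4 = -11/4.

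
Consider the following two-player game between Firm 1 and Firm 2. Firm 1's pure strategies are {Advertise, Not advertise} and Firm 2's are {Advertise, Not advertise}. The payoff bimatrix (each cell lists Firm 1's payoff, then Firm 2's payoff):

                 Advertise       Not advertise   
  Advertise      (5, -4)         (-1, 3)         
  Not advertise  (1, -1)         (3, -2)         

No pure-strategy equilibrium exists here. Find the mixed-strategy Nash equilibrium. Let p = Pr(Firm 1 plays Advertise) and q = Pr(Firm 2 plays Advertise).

p = 1/8, q = 1/2

In a mixed equilibrium Firm 2 is indifferent between Advertise and Not advertise; this condition fixes p.
  Firm 2's payoff to Advertise: p·(-4) + (1−p)·(-1) = -3p - 1
  Firm 2's payoff to Not advertise: p·3 + (1−p)·(-2) = 5p - 2
  -3p - 1 = 5p - 2  ⇒  -8p = -1  ⇒  p = 1/8.
In a mixed equilibrium Firm 1 is indifferent between Advertise and Not advertise; this condition fixes q.
  Firm 1's expected payoff from Advertise: q·5 + (1−q)·(-1) = 6q - 1
  Firm 1's expected payoff from Not advertise: q·1 + (1−q)·3 = -2q + 3
  6q - 1 = -2q + 3  ⇒  8q = 4  ⇒  q = 1/2.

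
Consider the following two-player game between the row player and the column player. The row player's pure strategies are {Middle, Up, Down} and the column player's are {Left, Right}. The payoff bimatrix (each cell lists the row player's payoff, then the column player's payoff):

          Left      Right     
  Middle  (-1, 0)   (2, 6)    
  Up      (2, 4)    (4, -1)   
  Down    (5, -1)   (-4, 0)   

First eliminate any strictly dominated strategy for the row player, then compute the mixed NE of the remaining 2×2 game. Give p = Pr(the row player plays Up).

p = 1/6

The row player's strategy Middle is strictly dominated by Up: 2 > -1 and 4 > 2. Eliminate Middle.
In a mixed equilibrium the column player is indifferent between Left and Right; this condition fixes p.
  the column player's payoff to Left: p·4 + (1−p)·(-1) = 5p - 1
  the column player's payoff to Right: p·(-1) + (1−p)·0 = -p
  5p - 1 = -p  ⇒  6p = 1  ⇒  p = 1/6.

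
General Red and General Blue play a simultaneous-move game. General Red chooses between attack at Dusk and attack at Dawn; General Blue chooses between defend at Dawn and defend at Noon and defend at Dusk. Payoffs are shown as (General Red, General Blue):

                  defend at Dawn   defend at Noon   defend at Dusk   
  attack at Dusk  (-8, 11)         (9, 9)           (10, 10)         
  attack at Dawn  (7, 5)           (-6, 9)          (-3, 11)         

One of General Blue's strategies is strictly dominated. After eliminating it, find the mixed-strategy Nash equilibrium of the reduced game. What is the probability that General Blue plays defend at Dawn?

General Blue's strategy defend at Noon is strictly dominated by defend at Dusk: 10 > 9 and 11 > 9. Eliminate defend at Noon.
Set General Red's expected payoff from attack at Dusk equal to that from attack at Dawn:
  General Red's payoff from attack at Dusk: q·(-8) + (1−q)·10 = -18q + 10
  General Red's payoff from attack at Dawn: q·7 + (1−q)·(-3) = 10q - 3
  -18q + 10 = 10q - 3  ⇒  -28q = -13  ⇒  q = 13/28.

q = 13/28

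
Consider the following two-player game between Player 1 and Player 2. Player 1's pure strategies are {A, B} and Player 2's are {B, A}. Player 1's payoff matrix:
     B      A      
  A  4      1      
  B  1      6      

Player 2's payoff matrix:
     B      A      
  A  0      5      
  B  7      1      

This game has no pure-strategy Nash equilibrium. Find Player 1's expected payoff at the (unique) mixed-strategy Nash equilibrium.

23/8

In a mixed equilibrium Player 1 is indifferent between A and B; this condition fixes q.
  Player 1's payoff from A: q·4 + (1−q)·1 = 3q + 1
  Player 1's payoff from B: q·1 + (1−q)·6 = -5q + 6
  3q + 1 = -5q + 6  ⇒  8q = 5  ⇒  q = 5/8.
At equilibrium Player 1 is indifferent across rows, so Player 1's payoff equals the payoff from A: (5/8)·4 + (3/8)·1 = 23/8.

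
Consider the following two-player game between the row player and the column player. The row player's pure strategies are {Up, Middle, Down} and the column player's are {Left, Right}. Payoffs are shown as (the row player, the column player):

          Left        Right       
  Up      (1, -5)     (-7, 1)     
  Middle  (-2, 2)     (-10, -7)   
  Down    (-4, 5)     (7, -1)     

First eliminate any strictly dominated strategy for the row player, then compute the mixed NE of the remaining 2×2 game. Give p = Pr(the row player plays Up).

p = 1/2

The row player's strategy Middle is strictly dominated by Up: 1 > -2 and -7 > -10. Eliminate Middle.
For the column player to be willing to mix, the column player must be indifferent between Left and Right, which pins down the row player's mix.
  the column player's payoff to Left: p·(-5) + (1−p)·5 = -10p + 5
  the column player's payoff to Right: p·1 + (1−p)·(-1) = 2p - 1
  -10p + 5 = 2p - 1  ⇒  -12p = -6  ⇒  p = 1/2.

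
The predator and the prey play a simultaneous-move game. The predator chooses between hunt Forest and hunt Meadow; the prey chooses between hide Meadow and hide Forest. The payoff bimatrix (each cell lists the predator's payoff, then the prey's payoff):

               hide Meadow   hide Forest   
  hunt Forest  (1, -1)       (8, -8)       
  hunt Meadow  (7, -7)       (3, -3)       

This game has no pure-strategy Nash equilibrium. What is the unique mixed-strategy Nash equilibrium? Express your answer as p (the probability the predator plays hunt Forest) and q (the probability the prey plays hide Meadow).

p = 4/11, q = 5/11

The prey's indifference between hide Meadow and hide Forest determines the predator's mixing probability p:
  the prey's payoff from hide Meadow: p·(-1) + (1−p)·(-7) = 6p - 7
  the prey's payoff from hide Forest: p·(-8) + (1−p)·(-3) = -5p - 3
  6p - 7 = -5p - 3  ⇒  11p = 4  ⇒  p = 4/11.
For the predator to be willing to mix, the predator must be indifferent between hunt Forest and hunt Meadow, which pins down the prey's mix.
  the predator's payoff from hunt Forest: q·1 + (1−q)·8 = -7q + 8
  the predator's payoff from hunt Meadow: q·7 + (1−q)·3 = 4q + 3
  -7q + 8 = 4q + 3  ⇒  -11q = -5  ⇒  q = 5/11.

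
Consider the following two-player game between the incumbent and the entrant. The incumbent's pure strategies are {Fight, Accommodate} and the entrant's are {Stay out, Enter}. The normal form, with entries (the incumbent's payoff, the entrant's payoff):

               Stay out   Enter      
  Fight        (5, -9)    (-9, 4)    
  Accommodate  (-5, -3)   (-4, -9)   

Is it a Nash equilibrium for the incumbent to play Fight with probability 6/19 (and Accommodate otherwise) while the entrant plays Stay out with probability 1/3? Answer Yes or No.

Check the entrant's indifference given the incumbent's mix p = 6/19:
  payoff from Stay out = -93/19; payoff from Enter = -93/19 — equal.
Check the incumbent's indifference given the entrant's mix q = 1/3:
  payoff from Fight = -13/3; payoff from Accommodate = -13/3 — equal.
Both players are indifferent, so neither can profitably deviate.

Yes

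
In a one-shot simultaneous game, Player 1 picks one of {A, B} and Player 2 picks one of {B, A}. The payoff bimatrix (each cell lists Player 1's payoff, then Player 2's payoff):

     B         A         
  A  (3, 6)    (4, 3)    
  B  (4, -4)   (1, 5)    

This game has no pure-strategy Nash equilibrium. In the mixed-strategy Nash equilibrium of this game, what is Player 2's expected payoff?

7/2

In a mixed equilibrium Player 2 is indifferent between B and A; this condition fixes p.
  Player 2's payoff to B: p·6 + (1−p)·(-4) = 10p - 4
  Player 2's payoff to A: p·3 + (1−p)·5 = -2p + 5
  10p - 4 = -2p + 5  ⇒  12p = 9  ⇒  p = 3/4.
At equilibrium Player 2 is indifferent across columns, so Player 2's payoff equals the payoff from B: (3/4)·6 + (1/4)·(-4) = 7/2.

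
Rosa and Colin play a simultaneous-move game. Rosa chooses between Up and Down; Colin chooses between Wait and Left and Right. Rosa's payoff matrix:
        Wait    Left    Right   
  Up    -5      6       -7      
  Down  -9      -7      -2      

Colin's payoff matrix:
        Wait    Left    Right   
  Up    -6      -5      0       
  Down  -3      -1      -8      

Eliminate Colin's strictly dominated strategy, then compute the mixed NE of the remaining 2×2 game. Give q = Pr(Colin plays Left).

q = 5/18

Colin's strategy Wait is strictly dominated by Left: -5 > -6 and -1 > -3. Eliminate Wait.
Colin's mix must leave Rosa indifferent between Up and Down.
  Rosa's payoff from Up: q·6 + (1−q)·(-7) = 13q - 7
  Rosa's payoff from Down: q·(-7) + (1−q)·(-2) = -5q - 2
  13q - 7 = -5q - 2  ⇒  18q = 5  ⇒  q = 5/18.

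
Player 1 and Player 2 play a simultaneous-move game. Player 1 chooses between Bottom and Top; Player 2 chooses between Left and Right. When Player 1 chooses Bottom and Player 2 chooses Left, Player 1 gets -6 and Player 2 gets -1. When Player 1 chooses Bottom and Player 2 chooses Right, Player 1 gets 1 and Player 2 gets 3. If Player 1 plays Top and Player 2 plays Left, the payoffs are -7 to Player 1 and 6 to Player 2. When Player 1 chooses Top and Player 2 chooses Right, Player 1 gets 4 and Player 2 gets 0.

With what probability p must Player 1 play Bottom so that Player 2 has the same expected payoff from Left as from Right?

p = 3/5

Set Player 2's expected payoff from Left equal to that from Right:
  Player 2's expected payoff from Left: p·(-1) + (1−p)·6 = -7p + 6
  Player 2's expected payoff from Right: p·3 + (1−p)·0 = 3p
  -7p + 6 = 3p  ⇒  -10p = -6  ⇒  p = 3/5.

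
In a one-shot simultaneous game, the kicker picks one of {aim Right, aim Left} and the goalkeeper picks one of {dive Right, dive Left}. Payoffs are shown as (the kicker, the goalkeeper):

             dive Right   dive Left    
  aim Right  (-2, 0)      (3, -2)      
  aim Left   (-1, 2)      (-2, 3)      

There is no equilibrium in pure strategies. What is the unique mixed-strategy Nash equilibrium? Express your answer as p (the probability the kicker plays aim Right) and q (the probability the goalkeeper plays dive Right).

For the goalkeeper to be willing to mix, the goalkeeper must be indifferent between dive Right and dive Left, which pins down the kicker's mix.
  the goalkeeper's payoff to dive Right: p·0 + (1−p)·2 = -2p + 2
  the goalkeeper's payoff to dive Left: p·(-2) + (1−p)·3 = -5p + 3
  -2p + 2 = -5p + 3  ⇒  3p = 1  ⇒  p = 1/3.
The goalkeeper's mix must leave the kicker indifferent between aim Right and aim Left.
  the kicker's expected payoff from aim Right: q·(-2) + (1−q)·3 = -5q + 3
  the kicker's expected payoff from aim Left: q·(-1) + (1−q)·(-2) = q - 2
  -5q + 3 = q - 2  ⇒  -6q = -5  ⇒  q = 5/6.

p = 1/3, q = 5/6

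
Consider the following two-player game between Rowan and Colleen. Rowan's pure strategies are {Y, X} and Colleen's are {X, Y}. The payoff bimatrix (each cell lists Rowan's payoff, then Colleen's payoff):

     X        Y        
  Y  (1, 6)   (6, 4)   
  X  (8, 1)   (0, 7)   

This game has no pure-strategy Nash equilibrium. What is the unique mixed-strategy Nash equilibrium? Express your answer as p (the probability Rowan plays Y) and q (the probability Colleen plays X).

Rowan's mix must leave Colleen indifferent between X and Y.
  Colleen's expected payoff from X: p·6 + (1−p)·1 = 5p + 1
  Colleen's expected payoff from Y: p·4 + (1−p)·7 = -3p + 7
  5p + 1 = -3p + 7  ⇒  8p = 6  ⇒  p = 3/4.
In a mixed equilibrium Rowan is indifferent between Y and X; this condition fixes q.
  Rowan's expected payoff from Y: q·1 + (1−q)·6 = -5q + 6
  Rowan's expected payoff from X: q·8 + (1−q)·0 = 8q
  -5q + 6 = 8q  ⇒  -13q = -6  ⇒  q = 6/13.

p = 3/4, q = 6/13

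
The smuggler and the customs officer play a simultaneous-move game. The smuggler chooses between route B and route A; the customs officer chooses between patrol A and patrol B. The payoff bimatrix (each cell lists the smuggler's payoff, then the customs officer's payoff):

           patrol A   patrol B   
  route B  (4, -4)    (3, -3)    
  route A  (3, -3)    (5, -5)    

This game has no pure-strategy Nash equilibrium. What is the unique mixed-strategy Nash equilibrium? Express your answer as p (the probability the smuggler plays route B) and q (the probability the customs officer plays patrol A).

p = 2/3, q = 2/3

For the customs officer to be willing to mix, the customs officer must be indifferent between patrol A and patrol B, which pins down the smuggler's mix.
  the customs officer's expected payoff from patrol A: p·(-4) + (1−p)·(-3) = -p - 3
  the customs officer's expected payoff from patrol B: p·(-3) + (1−p)·(-5) = 2p - 5
  -p - 3 = 2p - 5  ⇒  -3p = -2  ⇒  p = 2/3.
For the smuggler to be willing to mix, the smuggler must be indifferent between route B and route A, which pins down the customs officer's mix.
  the smuggler's expected payoff from route B: q·4 + (1−q)·3 = q + 3
  the smuggler's expected payoff from route A: q·3 + (1−q)·5 = -2q + 5
  q + 3 = -2q + 5  ⇒  3q = 2  ⇒  q = 2/3.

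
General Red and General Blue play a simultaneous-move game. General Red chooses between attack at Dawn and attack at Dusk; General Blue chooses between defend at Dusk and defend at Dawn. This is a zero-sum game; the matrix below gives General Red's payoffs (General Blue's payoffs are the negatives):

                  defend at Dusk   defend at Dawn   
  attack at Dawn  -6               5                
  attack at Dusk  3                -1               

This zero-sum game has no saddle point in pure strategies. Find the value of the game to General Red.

In a mixed equilibrium General Red is indifferent between attack at Dawn and attack at Dusk; this condition fixes q.
  General Red's payoff to attack at Dawn: q·(-6) + (1−q)·5 = -11q + 5
  General Red's payoff to attack at Dusk: q·3 + (1−q)·(-1) = 4q - 1
  -11q + 5 = 4q - 1  ⇒  -15q = -6  ⇒  q = 2/5.
The value is General Red's expected payoff against this mix (using attack at Dawn): (2/5)·(-6) + (3/5)·5 = 3/5.

v = 3/5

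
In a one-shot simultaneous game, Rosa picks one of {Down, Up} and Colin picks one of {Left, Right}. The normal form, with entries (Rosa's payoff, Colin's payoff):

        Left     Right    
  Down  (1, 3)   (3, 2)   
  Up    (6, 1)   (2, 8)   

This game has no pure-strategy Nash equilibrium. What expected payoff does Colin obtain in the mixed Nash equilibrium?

11/4

Set Colin's expected payoff from Left equal to that from Right:
  Colin's payoff from Left: p·3 + (1−p)·1 = 2p + 1
  Colin's payoff from Right: p·2 + (1−p)·8 = -6p + 8
  2p + 1 = -6p + 8  ⇒  8p = 7  ⇒  p = 7/8.
At equilibrium Colin is indifferent across columns, so Colin's payoff equals the payoff from Left: (7/8)·3 + (1/8)·1 = 11/4.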